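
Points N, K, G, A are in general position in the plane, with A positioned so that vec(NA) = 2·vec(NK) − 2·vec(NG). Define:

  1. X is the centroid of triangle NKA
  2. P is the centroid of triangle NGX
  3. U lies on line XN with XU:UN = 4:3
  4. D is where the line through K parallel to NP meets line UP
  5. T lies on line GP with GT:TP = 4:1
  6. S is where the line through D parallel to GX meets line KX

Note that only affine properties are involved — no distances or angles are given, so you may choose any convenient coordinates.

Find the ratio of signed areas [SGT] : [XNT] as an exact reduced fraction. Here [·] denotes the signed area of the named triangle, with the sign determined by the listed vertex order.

[SGT]:[XNT] = -52/189

Set N = (0, 0), K = (1, 0), G = (0, 1), A = (2, -2); any affine frame gives the same invariant.
1. X is the centroid of triangle NKA ⇒ X = (1, -2/3)
2. P is the centroid of triangle NGX ⇒ P = (1/3, 1/9)
3. U lies on line XN with XU:UN = 4:3 ⇒ U = (3/7, -2/7)
4. D is where the line through K parallel to NP meets line UP ⇒ D = (11/27, -16/81)
5. T lies on line GP with GT:TP = 4:1 ⇒ T = (4/15, 13/45)
6. S is where the line through D parallel to GX meets line KX ⇒ S = (1, -32/27)
2·[SGT] = 52/405, 2·[XNT] = -7/15
[SGT]:[XNT] = 52/405:-7/15 = -52/189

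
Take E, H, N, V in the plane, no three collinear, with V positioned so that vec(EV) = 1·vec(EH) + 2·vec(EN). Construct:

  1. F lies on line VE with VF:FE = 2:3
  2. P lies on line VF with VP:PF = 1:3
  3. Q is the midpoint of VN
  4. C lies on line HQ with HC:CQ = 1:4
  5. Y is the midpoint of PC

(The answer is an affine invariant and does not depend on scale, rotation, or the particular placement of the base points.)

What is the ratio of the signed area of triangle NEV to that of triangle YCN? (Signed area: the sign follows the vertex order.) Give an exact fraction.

Choose coordinates E = (0, 0), H = (1, 0), N = (0, 1), V = (1, 2).
1. F lies on line VE with VF:FE = 2:3 ⇒ F = (3/5, 6/5)
2. P lies on line VF with VP:PF = 1:3 ⇒ P = (9/10, 9/5)
3. Q is the midpoint of VN ⇒ Q = (1/2, 3/2)
4. C lies on line HQ with HC:CQ = 1:4 ⇒ C = (9/10, 3/10)
5. Y is the midpoint of PC ⇒ Y = (9/10, 21/20)
2·[NEV] = 1, 2·[YCN] = -27/40
[NEV]:[YCN] = 1:-27/40 = -40/27

[NEV]:[YCN] = -40/27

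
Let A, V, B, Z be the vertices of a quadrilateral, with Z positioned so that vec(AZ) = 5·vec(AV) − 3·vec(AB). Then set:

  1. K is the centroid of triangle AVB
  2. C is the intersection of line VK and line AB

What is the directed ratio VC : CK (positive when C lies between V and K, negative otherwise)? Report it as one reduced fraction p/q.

Set A = (0, 0), V = (1, 0), B = (0, 1), Z = (5, -3); any affine frame gives the same invariant.
1. K is the centroid of triangle AVB ⇒ K = (1/3, 1/3)
2. C is the intersection of line VK and line AB ⇒ C = (0, 1/2)
C = V + t·(K−V) with t = 3/2, so VC:CK = t:(1−t) = 3/2:-1/2

VC:CK = -3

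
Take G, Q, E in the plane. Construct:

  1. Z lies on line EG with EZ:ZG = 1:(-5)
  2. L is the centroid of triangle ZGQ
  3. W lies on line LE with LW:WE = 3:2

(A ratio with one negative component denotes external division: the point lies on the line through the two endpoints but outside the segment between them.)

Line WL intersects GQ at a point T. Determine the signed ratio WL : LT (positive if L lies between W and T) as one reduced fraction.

Work in coordinates with G = (0, 0), Q = (1, 0), E = (0, 1).
1. Z lies on line EG with EZ:ZG = 1:(-5) ⇒ Z = (0, 5/4)
2. L is the centroid of triangle ZGQ ⇒ L = (1/3, 5/12)
3. W lies on line LE with LW:WE = 3:2 ⇒ W = (2/15, 23/30)
line WL meets GQ at T = (4/7, 0)
L = W + t·(T−W) with t = 21/46, so WL:LT = 21/46:25/46

WL:LT = 21/25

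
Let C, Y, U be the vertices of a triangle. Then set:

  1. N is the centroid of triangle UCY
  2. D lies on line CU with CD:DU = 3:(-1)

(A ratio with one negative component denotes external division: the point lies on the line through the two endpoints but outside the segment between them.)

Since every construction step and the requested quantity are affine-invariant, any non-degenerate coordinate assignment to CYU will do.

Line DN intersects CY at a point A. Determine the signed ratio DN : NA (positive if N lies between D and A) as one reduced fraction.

DN:NA = 7/2

Choose coordinates C = (0, 0), Y = (1, 0), U = (0, 1).
1. N is the centroid of triangle UCY ⇒ N = (1/3, 1/3)
2. D lies on line CU with CD:DU = 3:(-1) ⇒ D = (0, 3/2)
line DN meets CY at A = (3/7, 0)
N = D + t·(A−D) with t = 7/9, so DN:NA = 7/9:2/9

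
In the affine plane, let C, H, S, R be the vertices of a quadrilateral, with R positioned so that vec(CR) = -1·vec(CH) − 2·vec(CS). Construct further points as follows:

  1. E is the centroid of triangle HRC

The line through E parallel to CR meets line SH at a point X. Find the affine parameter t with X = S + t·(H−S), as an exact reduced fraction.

Set C = (0, 0), H = (1, 0), S = (0, 1), R = (-1, -2); any affine frame gives the same invariant.
1. E is the centroid of triangle HRC ⇒ E = (0, -2/3)
through E parallel to CR: direction (-1, -2); meets SH at X = (5/9, 4/9)
X = S + t·(H−S) with t = 5/9

t = 5/9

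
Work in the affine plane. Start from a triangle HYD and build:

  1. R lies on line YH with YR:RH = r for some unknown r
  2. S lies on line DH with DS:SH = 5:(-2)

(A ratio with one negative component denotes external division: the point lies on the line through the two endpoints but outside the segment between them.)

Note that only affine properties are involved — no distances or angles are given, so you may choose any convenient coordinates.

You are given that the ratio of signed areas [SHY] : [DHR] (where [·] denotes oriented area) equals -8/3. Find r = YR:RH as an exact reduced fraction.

r = 3

Choose coordinates H = (0, 0), Y = (1, 0), D = (0, 1).
1. With YR:RH = r, write λ = r/(r+1) so R = Y + λ·(H−Y); R is affine-linear in λ
2. S lies on line DH with DS:SH = 5:(-2) ⇒ S = (0, -2/3)
Every point depending on R is an affine combination of R and λ-independent points, so each such coordinate is linear in λ; the λ² term in each signed area is a multiple of (H−Y)×(H−Y) = 0, so 2·[SHY] and 2·[DHR] are each linear in λ. Evaluating at λ=0 and λ=1:
  2·[SHY] = -2/3,   2·[DHR] = −λ + 1
So [SHY]:[DHR] = (-2/3) / (−λ + 1). Setting this equal to -8/3:
  -2/3 = -8/3·(−λ + 1)  ⇒  λ = 3/4
Then r = λ/(1−λ) = (3/4)/(1/4) = 3. Check: with r = 3, R = (1/4, 0) and [SHY]:[DHR] = -8/3 as required.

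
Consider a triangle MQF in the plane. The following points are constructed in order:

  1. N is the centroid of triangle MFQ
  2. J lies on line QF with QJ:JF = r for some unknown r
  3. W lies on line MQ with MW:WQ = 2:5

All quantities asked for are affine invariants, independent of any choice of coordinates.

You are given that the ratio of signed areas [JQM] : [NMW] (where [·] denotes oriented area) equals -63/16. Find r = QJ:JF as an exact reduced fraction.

r = 3/5

Set M = (0, 0), Q = (1, 0), F = (0, 1); any affine frame gives the same invariant.
1. N is the centroid of triangle MFQ ⇒ N = (1/3, 1/3)
2. With QJ:JF = r, write λ = r/(r+1) so J = Q + λ·(F−Q); J is affine-linear in λ
3. W lies on line MQ with MW:WQ = 2:5 ⇒ W = (2/7, 0)
Every point depending on J is an affine combination of J and λ-independent points, so each such coordinate is linear in λ; the λ² term in each signed area is a multiple of (F−Q)×(F−Q) = 0, so 2·[JQM] and 2·[NMW] are each linear in λ. Evaluating at λ=0 and λ=1:
  2·[JQM] = −λ,   2·[NMW] = 2/21
So [JQM]:[NMW] = (−λ) / (2/21). Setting this equal to -63/16:
  −λ = -63/16·(2/21)  ⇒  λ = 3/8
Then r = λ/(1−λ) = (3/8)/(5/8) = 3/5. Check: with r = 3/5, J = (5/8, 3/8) and [JQM]:[NMW] = -63/16 as required.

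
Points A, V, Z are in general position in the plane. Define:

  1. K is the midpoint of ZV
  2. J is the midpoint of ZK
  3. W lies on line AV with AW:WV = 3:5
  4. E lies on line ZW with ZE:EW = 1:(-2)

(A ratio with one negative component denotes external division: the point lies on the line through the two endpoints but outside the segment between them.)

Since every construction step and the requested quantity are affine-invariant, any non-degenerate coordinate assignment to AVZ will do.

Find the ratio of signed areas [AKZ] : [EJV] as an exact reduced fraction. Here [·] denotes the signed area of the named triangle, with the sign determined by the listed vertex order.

Set A = (0, 0), V = (1, 0), Z = (0, 1); any affine frame gives the same invariant.
1. K is the midpoint of ZV ⇒ K = (1/2, 1/2)
2. J is the midpoint of ZK ⇒ J = (1/4, 3/4)
3. W lies on line AV with AW:WV = 3:5 ⇒ W = (3/8, 0)
4. E lies on line ZW with ZE:EW = 1:(-2) ⇒ E = (-3/8, 2)
2·[AKZ] = 1/2, 2·[EJV] = 15/32
[AKZ]:[EJV] = 1/2:15/32 = 16/15

[AKZ]:[EJV] = 16/15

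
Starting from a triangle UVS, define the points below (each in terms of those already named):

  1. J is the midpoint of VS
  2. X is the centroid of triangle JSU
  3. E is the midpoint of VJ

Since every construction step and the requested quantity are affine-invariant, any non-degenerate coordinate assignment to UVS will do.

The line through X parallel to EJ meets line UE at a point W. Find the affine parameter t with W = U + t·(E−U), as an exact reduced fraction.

t = 2/3

Set U = (0, 0), V = (1, 0), S = (0, 1); any affine frame gives the same invariant.
1. J is the midpoint of VS ⇒ J = (1/2, 1/2)
2. X is the centroid of triangle JSU ⇒ X = (1/6, 1/2)
3. E is the midpoint of VJ ⇒ E = (3/4, 1/4)
through X parallel to EJ: direction (-1/4, 1/4); meets UE at W = (1/2, 1/6)
W = U + t·(E−U) with t = 2/3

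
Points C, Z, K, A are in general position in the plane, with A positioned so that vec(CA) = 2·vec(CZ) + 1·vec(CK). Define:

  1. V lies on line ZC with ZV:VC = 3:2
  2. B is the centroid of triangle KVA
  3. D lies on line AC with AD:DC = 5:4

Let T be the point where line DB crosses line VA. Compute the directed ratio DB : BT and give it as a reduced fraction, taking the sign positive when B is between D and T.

Work in coordinates with C = (0, 0), Z = (1, 0), K = (0, 1), A = (2, 1).
1. V lies on line ZC with ZV:VC = 3:2 ⇒ V = (2/5, 0)
2. B is the centroid of triangle KVA ⇒ B = (4/5, 2/3)
3. D lies on line AC with AD:DC = 5:4 ⇒ D = (8/9, 4/9)
line DB meets VA at T = (14/15, 1/3)
B = D + t·(T−D) with t = -2, so DB:BT = -2:3

DB:BT = -2/3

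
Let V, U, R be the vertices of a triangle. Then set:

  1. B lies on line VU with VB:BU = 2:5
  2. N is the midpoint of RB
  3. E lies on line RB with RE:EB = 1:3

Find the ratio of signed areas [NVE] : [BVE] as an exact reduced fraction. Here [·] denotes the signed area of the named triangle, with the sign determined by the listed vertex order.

[NVE]:[BVE] = 1/3

Work in coordinates with V = (0, 0), U = (1, 0), R = (0, 1).
1. B lies on line VU with VB:BU = 2:5 ⇒ B = (2/7, 0)
2. N is the midpoint of RB ⇒ N = (1/7, 1/2)
3. E lies on line RB with RE:EB = 1:3 ⇒ E = (1/14, 3/4)
2·[NVE] = -1/14, 2·[BVE] = -3/14
[NVE]:[BVE] = -1/14:-3/14 = 1/3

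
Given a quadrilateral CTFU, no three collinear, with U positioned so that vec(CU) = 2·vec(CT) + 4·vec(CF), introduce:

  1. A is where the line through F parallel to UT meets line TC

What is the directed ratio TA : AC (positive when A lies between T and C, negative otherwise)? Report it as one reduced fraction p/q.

TA:AC = -5

Set C = (0, 0), T = (1, 0), F = (0, 1), U = (2, 4); any affine frame gives the same invariant.
1. A is where the line through F parallel to UT meets line TC ⇒ A = (-1/4, 0)
A = T + t·(C−T) with t = 5/4, so TA:AC = t:(1−t) = 5/4:-1/4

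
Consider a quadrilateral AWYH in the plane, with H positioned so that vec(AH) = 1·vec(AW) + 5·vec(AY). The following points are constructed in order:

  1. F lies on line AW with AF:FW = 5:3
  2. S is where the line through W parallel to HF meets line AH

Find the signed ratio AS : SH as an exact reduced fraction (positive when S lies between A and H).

AS:SH = -8/3

Assign A = (0, 0), W = (1, 0), Y = (0, 1), H = (1, 5) — the answer is frame-independent, so this choice is without loss of generality.
1. F lies on line AW with AF:FW = 5:3 ⇒ F = (5/8, 0)
2. S is where the line through W parallel to HF meets line AH ⇒ S = (8/5, 8)
S = A + t·(H−A) with t = 8/5, so AS:SH = t:(1−t) = 8/5:-3/5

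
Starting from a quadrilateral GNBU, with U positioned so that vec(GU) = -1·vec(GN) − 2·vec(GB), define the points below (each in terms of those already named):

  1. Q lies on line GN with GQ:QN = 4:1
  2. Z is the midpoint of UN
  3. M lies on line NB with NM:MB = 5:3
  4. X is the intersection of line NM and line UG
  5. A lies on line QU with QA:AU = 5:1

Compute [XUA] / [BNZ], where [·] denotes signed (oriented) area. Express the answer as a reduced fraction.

Choose coordinates G = (0, 0), N = (1, 0), B = (0, 1), U = (-1, -2).
1. Q lies on line GN with GQ:QN = 4:1 ⇒ Q = (4/5, 0)
2. Z is the midpoint of UN ⇒ Z = (0, -1)
3. M lies on line NB with NM:MB = 5:3 ⇒ M = (3/8, 5/8)
4. X is the intersection of line NM and line UG ⇒ X = (1/3, 2/3)
5. A lies on line QU with QA:AU = 5:1 ⇒ A = (-7/10, -5/3)
2·[XUA] = 16/45, 2·[BNZ] = -2
[XUA]:[BNZ] = 16/45:-2 = -8/45

[XUA]:[BNZ] = -8/45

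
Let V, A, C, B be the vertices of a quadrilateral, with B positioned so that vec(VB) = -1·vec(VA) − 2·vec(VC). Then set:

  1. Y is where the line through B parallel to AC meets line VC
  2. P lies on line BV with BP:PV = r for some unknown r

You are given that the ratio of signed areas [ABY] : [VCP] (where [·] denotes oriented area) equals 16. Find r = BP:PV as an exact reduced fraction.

Set V = (0, 0), A = (1, 0), C = (0, 1), B = (-1, -2); any affine frame gives the same invariant.
1. Y is where the line through B parallel to AC meets line VC ⇒ Y = (0, -3)
2. With BP:PV = r, write λ = r/(r+1) so P = B + λ·(V−B); P is affine-linear in λ
Every point depending on P is an affine combination of P and λ-independent points, so each such coordinate is linear in λ; the λ² term in each signed area is a multiple of (V−B)×(V−B) = 0, so 2·[ABY] and 2·[VCP] are each linear in λ. Evaluating at λ=0 and λ=1:
  2·[ABY] = 4,   2·[VCP] = −λ + 1
So [ABY]:[VCP] = (4) / (−λ + 1). Setting this equal to 16:
  4 = 16·(−λ + 1)  ⇒  λ = 3/4
Then r = λ/(1−λ) = (3/4)/(1/4) = 3. Check: with r = 3, P = (-1/4, -1/2) and [ABY]:[VCP] = 16 as required.

r = 3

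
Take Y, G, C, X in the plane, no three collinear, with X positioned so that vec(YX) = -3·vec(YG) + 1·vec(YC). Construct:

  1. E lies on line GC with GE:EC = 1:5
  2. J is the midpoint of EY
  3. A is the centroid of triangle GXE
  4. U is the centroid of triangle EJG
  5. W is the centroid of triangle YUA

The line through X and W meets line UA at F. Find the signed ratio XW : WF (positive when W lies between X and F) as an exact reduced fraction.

Choose coordinates Y = (0, 0), G = (1, 0), C = (0, 1), X = (-3, 1).
1. E lies on line GC with GE:EC = 1:5 ⇒ E = (5/6, 1/6)
2. J is the midpoint of EY ⇒ J = (5/12, 1/12)
3. A is the centroid of triangle GXE ⇒ A = (-7/18, 7/18)
4. U is the centroid of triangle EJG ⇒ U = (3/4, 1/12)
5. W is the centroid of triangle YUA ⇒ W = (13/108, 17/108)
line XW meets UA at F = (-3923/72, 1073/72)
W = X + t·(F−X) with t = -2/33, so XW:WF = -2/33:35/33

XW:WF = -2/35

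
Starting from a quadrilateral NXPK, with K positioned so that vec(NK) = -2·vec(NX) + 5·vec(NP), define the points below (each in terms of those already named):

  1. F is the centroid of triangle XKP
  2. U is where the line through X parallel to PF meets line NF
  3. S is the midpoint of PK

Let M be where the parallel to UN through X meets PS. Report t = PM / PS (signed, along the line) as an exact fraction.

t = -5/4

Work in coordinates with N = (0, 0), X = (1, 0), P = (0, 1), K = (-2, 5).
1. F is the centroid of triangle XKP ⇒ F = (-1/3, 2)
2. U is where the line through X parallel to PF meets line NF ⇒ U = (-1, 6)
3. S is the midpoint of PK ⇒ S = (-1, 3)
through X parallel to UN: direction (1, -6); meets PS at M = (5/4, -3/2)
M = P + t·(S−P) with t = -5/4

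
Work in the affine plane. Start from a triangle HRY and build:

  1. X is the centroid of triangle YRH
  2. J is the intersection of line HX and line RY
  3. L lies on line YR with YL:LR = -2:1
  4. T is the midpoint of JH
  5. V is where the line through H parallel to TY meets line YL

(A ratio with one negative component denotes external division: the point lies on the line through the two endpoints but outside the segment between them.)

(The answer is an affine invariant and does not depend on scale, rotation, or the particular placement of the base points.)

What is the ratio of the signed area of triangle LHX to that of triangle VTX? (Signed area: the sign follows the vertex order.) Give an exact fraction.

[LHX]:[VTX] = -6

Choose coordinates H = (0, 0), R = (1, 0), Y = (0, 1).
1. X is the centroid of triangle YRH ⇒ X = (1/3, 1/3)
2. J is the intersection of line HX and line RY ⇒ J = (1/2, 1/2)
3. L lies on line YR with YL:LR = -2:1 ⇒ L = (2, -1)
4. T is the midpoint of JH ⇒ T = (1/4, 1/4)
5. V is where the line through H parallel to TY meets line YL ⇒ V = (-1/2, 3/2)
2·[LHX] = -1, 2·[VTX] = 1/6
[LHX]:[VTX] = -1:1/6 = -6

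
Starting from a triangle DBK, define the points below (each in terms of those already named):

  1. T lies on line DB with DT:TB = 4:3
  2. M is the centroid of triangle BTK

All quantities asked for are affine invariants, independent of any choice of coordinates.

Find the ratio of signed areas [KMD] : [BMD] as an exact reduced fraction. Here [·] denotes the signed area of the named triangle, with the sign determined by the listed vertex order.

Assign D = (0, 0), B = (1, 0), K = (0, 1) — the answer is frame-independent, so this choice is without loss of generality.
1. T lies on line DB with DT:TB = 4:3 ⇒ T = (4/7, 0)
2. M is the centroid of triangle BTK ⇒ M = (11/21, 1/3)
2·[KMD] = -11/21, 2·[BMD] = 1/3
[KMD]:[BMD] = -11/21:1/3 = -11/7

[KMD]:[BMD] = -11/7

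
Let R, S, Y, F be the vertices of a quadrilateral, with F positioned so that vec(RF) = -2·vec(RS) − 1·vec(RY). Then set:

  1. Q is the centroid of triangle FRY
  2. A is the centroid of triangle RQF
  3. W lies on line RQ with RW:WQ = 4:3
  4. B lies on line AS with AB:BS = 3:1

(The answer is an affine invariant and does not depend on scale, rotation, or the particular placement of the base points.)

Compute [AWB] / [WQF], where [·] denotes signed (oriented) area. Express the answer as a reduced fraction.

[AWB]:[WQF] = -29/24

Choose coordinates R = (0, 0), S = (1, 0), Y = (0, 1), F = (-2, -1).
1. Q is the centroid of triangle FRY ⇒ Q = (-2/3, 0)
2. A is the centroid of triangle RQF ⇒ A = (-8/9, -1/3)
3. W lies on line RQ with RW:WQ = 4:3 ⇒ W = (-8/21, 0)
4. B lies on line AS with AB:BS = 3:1 ⇒ B = (19/36, -1/12)
2·[AWB] = -29/84, 2·[WQF] = 2/7
[AWB]:[WQF] = -29/84:2/7 = -29/24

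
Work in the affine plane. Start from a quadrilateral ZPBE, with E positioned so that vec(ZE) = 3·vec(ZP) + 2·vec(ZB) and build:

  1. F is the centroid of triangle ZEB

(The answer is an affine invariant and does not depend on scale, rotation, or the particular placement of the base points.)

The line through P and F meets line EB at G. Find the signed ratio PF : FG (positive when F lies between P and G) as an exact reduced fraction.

PF:FG = 3

Work in coordinates with Z = (0, 0), P = (1, 0), B = (0, 1), E = (3, 2).
1. F is the centroid of triangle ZEB ⇒ F = (1, 1)
line PF meets EB at G = (1, 4/3)
F = P + t·(G−P) with t = 3/4, so PF:FG = 3/4:1/4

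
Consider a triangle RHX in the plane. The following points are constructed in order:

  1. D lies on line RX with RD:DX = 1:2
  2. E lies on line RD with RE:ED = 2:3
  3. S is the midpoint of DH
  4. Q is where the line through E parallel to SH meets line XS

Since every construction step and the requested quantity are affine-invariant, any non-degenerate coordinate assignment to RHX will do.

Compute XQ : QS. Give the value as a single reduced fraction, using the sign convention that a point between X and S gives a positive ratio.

Assign R = (0, 0), H = (1, 0), X = (0, 1) — the answer is frame-independent, so this choice is without loss of generality.
1. D lies on line RX with RD:DX = 1:2 ⇒ D = (0, 1/3)
2. E lies on line RD with RE:ED = 2:3 ⇒ E = (0, 2/15)
3. S is the midpoint of DH ⇒ S = (1/2, 1/6)
4. Q is where the line through E parallel to SH meets line XS ⇒ Q = (13/20, -1/12)
Q = X + t·(S−X) with t = 13/10, so XQ:QS = t:(1−t) = 13/10:-3/10

XQ:QS = -13/3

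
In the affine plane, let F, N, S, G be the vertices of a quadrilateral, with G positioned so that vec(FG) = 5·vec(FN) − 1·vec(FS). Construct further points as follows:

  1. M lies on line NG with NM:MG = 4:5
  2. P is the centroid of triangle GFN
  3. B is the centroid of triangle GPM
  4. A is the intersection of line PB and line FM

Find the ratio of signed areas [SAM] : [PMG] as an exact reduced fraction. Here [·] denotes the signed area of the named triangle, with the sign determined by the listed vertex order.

[SAM]:[PMG] = -75/13

Choose coordinates F = (0, 0), N = (1, 0), S = (0, 1), G = (5, -1).
1. M lies on line NG with NM:MG = 4:5 ⇒ M = (25/9, -4/9)
2. P is the centroid of triangle GFN ⇒ P = (2, -1/3)
3. B is the centroid of triangle GPM ⇒ B = (88/27, -16/27)
4. A is the intersection of line PB and line FM ⇒ A = (200/117, -32/117)
2·[SAM] = 125/117, 2·[PMG] = -5/27
[SAM]:[PMG] = 125/117:-5/27 = -75/13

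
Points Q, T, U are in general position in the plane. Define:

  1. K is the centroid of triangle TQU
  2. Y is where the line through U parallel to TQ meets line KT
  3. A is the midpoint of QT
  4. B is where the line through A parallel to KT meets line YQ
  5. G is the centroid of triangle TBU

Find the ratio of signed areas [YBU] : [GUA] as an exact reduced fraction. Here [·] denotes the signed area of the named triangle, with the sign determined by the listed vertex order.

[YBU]:[GUA] = -6

Set Q = (0, 0), T = (1, 0), U = (0, 1); any affine frame gives the same invariant.
1. K is the centroid of triangle TQU ⇒ K = (1/3, 1/3)
2. Y is where the line through U parallel to TQ meets line KT ⇒ Y = (-1, 1)
3. A is the midpoint of QT ⇒ A = (1/2, 0)
4. B is where the line through A parallel to KT meets line YQ ⇒ B = (-1/2, 1/2)
5. G is the centroid of triangle TBU ⇒ G = (1/6, 1/2)
2·[YBU] = 1/2, 2·[GUA] = -1/12
[YBU]:[GUA] = 1/2:-1/12 = -6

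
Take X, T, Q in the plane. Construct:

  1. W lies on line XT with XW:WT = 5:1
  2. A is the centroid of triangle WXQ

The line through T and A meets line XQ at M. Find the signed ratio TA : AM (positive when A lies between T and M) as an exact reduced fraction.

TA:AM = 13/5

Work in coordinates with X = (0, 0), T = (1, 0), Q = (0, 1).
1. W lies on line XT with XW:WT = 5:1 ⇒ W = (5/6, 0)
2. A is the centroid of triangle WXQ ⇒ A = (5/18, 1/3)
line TA meets XQ at M = (0, 6/13)
A = T + t·(M−T) with t = 13/18, so TA:AM = 13/18:5/18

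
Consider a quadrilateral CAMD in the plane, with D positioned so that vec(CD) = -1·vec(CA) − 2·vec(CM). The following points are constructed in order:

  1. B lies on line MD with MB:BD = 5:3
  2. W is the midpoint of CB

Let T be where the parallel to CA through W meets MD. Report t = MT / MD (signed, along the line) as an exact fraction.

t = 23/48

Set C = (0, 0), A = (1, 0), M = (0, 1), D = (-1, -2); any affine frame gives the same invariant.
1. B lies on line MD with MB:BD = 5:3 ⇒ B = (-5/8, -7/8)
2. W is the midpoint of CB ⇒ W = (-5/16, -7/16)
through W parallel to CA: direction (1, 0); meets MD at T = (-23/48, -7/16)
T = M + t·(D−M) with t = 23/48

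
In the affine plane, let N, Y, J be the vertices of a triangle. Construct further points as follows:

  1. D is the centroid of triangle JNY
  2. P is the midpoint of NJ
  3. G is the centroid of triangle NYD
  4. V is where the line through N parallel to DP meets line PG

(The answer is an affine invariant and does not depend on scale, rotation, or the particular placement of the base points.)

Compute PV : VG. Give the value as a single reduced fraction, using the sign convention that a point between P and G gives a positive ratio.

PV:VG = -3/2

Choose coordinates N = (0, 0), Y = (1, 0), J = (0, 1).
1. D is the centroid of triangle JNY ⇒ D = (1/3, 1/3)
2. P is the midpoint of NJ ⇒ P = (0, 1/2)
3. G is the centroid of triangle NYD ⇒ G = (4/9, 1/9)
4. V is where the line through N parallel to DP meets line PG ⇒ V = (4/3, -2/3)
V = P + t·(G−P) with t = 3, so PV:VG = t:(1−t) = 3:-2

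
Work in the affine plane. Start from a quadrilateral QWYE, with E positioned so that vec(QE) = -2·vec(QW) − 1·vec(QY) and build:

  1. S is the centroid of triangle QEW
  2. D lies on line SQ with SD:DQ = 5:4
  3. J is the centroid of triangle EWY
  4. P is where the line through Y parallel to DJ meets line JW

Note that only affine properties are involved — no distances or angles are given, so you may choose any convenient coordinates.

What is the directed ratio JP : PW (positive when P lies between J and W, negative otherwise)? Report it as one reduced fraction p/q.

JP:PW = -19/3

Work in coordinates with Q = (0, 0), W = (1, 0), Y = (0, 1), E = (-2, -1).
1. S is the centroid of triangle QEW ⇒ S = (-1/3, -1/3)
2. D lies on line SQ with SD:DQ = 5:4 ⇒ D = (-4/27, -4/27)
3. J is the centroid of triangle EWY ⇒ J = (-1/3, 0)
4. P is where the line through Y parallel to DJ meets line JW ⇒ P = (5/4, 0)
P = J + t·(W−J) with t = 19/16, so JP:PW = t:(1−t) = 19/16:-3/16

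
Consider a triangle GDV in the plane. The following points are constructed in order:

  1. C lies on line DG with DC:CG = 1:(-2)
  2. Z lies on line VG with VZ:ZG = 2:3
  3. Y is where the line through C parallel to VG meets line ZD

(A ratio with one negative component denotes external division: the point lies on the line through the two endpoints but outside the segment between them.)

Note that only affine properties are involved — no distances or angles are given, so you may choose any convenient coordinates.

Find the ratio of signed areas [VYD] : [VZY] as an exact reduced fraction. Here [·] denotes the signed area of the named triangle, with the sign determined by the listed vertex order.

[VYD]:[VZY] = -1/2

Assign G = (0, 0), D = (1, 0), V = (0, 1) — the answer is frame-independent, so this choice is without loss of generality.
1. C lies on line DG with DC:CG = 1:(-2) ⇒ C = (2, 0)
2. Z lies on line VG with VZ:ZG = 2:3 ⇒ Z = (0, 3/5)
3. Y is where the line through C parallel to VG meets line ZD ⇒ Y = (2, -3/5)
2·[VYD] = -2/5, 2·[VZY] = 4/5
[VYD]:[VZY] = -2/5:4/5 = -1/2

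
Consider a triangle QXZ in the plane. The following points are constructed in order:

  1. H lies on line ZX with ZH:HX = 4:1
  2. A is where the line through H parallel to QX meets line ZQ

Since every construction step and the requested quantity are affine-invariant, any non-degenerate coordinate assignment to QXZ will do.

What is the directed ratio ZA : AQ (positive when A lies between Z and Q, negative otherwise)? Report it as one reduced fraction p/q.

Set Q = (0, 0), X = (1, 0), Z = (0, 1); any affine frame gives the same invariant.
1. H lies on line ZX with ZH:HX = 4:1 ⇒ H = (4/5, 1/5)
2. A is where the line through H parallel to QX meets line ZQ ⇒ A = (0, 1/5)
A = Z + t·(Q−Z) with t = 4/5, so ZA:AQ = t:(1−t) = 4/5:1/5

ZA:AQ = 4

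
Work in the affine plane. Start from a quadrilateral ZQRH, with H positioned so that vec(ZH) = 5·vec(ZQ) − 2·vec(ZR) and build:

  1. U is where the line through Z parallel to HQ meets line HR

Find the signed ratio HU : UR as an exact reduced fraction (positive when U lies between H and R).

HU:UR = -1/2

Assign Z = (0, 0), Q = (1, 0), R = (0, 1), H = (5, -2) — the answer is frame-independent, so this choice is without loss of generality.
1. U is where the line through Z parallel to HQ meets line HR ⇒ U = (10, -5)
U = H + t·(R−H) with t = -1, so HU:UR = t:(1−t) = -1:2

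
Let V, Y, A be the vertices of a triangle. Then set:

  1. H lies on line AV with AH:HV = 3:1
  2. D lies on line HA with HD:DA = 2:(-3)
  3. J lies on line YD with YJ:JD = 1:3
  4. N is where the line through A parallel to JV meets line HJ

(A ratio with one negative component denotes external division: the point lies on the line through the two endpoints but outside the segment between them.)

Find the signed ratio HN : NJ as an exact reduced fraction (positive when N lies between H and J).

HN:NJ = -3/4

Set V = (0, 0), Y = (1, 0), A = (0, 1); any affine frame gives the same invariant.
1. H lies on line AV with AH:HV = 3:1 ⇒ H = (0, 1/4)
2. D lies on line HA with HD:DA = 2:(-3) ⇒ D = (0, -5/4)
3. J lies on line YD with YJ:JD = 1:3 ⇒ J = (3/4, -5/16)
4. N is where the line through A parallel to JV meets line HJ ⇒ N = (-9/4, 31/16)
N = H + t·(J−H) with t = -3, so HN:NJ = t:(1−t) = -3:4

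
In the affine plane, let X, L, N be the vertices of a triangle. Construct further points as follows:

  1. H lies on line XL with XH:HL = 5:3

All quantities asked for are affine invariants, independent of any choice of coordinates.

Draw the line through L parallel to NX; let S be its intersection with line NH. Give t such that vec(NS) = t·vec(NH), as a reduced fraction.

Assign X = (0, 0), L = (1, 0), N = (0, 1) — the answer is frame-independent, so this choice is without loss of generality.
1. H lies on line XL with XH:HL = 5:3 ⇒ H = (5/8, 0)
through L parallel to NX: direction (0, -1); meets NH at S = (1, -3/5)
S = N + t·(H−N) with t = 8/5

t = 8/5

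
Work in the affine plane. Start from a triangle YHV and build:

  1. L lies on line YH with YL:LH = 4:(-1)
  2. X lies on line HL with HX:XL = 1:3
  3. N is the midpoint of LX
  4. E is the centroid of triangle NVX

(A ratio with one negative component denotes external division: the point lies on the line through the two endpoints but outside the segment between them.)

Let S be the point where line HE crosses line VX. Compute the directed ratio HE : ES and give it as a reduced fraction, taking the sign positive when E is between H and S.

Assign Y = (0, 0), H = (1, 0), V = (0, 1) — the answer is frame-independent, so this choice is without loss of generality.
1. L lies on line YH with YL:LH = 4:(-1) ⇒ L = (4/3, 0)
2. X lies on line HL with HX:XL = 1:3 ⇒ X = (13/12, 0)
3. N is the midpoint of LX ⇒ N = (29/24, 0)
4. E is the centroid of triangle NVX ⇒ E = (55/72, 1/3)
line HE meets VX at S = (91/108, 2/9)
E = H + t·(S−H) with t = 3/2, so HE:ES = 3/2:-1/2

HE:ES = -3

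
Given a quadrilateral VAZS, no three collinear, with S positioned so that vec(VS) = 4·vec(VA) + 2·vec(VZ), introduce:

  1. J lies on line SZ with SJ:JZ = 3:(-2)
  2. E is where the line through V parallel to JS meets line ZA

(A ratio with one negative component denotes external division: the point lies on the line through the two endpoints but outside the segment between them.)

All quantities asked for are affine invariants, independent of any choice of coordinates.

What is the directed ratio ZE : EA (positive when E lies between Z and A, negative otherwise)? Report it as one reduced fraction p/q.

Set V = (0, 0), A = (1, 0), Z = (0, 1), S = (4, 2); any affine frame gives the same invariant.
1. J lies on line SZ with SJ:JZ = 3:(-2) ⇒ J = (-8, -1)
2. E is where the line through V parallel to JS meets line ZA ⇒ E = (4/5, 1/5)
E = Z + t·(A−Z) with t = 4/5, so ZE:EA = t:(1−t) = 4/5:1/5

ZE:EA = 4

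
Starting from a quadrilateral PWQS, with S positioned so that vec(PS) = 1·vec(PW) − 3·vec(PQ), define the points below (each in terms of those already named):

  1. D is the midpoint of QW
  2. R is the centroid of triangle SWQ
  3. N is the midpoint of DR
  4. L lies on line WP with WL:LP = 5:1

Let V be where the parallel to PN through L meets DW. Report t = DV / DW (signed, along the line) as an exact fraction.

Work in coordinates with P = (0, 0), W = (1, 0), Q = (0, 1), S = (1, -3).
1. D is the midpoint of QW ⇒ D = (1/2, 1/2)
2. R is the centroid of triangle SWQ ⇒ R = (2/3, -2/3)
3. N is the midpoint of DR ⇒ N = (7/12, -1/12)
4. L lies on line WP with WL:LP = 5:1 ⇒ L = (1/6, 0)
through L parallel to PN: direction (7/12, -1/12); meets DW at V = (41/36, -5/36)
V = D + t·(W−D) with t = 23/18

t = 23/18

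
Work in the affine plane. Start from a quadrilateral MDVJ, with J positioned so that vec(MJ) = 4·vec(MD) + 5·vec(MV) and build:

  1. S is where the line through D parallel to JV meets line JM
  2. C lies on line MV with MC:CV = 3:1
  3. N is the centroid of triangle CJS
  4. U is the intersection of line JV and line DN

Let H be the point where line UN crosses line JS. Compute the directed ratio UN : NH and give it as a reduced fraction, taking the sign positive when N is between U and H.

UN:NH = 18/5

Assign M = (0, 0), D = (1, 0), V = (0, 1), J = (4, 5) — the answer is frame-independent, so this choice is without loss of generality.
1. S is where the line through D parallel to JV meets line JM ⇒ S = (-4, -5)
2. C lies on line MV with MC:CV = 3:1 ⇒ C = (0, 3/4)
3. N is the centroid of triangle CJS ⇒ N = (0, 1/4)
4. U is the intersection of line JV and line DN ⇒ U = (-3/5, 2/5)
line UN meets JS at H = (1/6, 5/24)
N = U + t·(H−U) with t = 18/23, so UN:NH = 18/23:5/23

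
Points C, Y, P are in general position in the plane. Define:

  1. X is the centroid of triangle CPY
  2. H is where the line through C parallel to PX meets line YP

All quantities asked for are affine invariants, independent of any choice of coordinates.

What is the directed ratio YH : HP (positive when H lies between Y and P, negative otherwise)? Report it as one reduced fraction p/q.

Set C = (0, 0), Y = (1, 0), P = (0, 1); any affine frame gives the same invariant.
1. X is the centroid of triangle CPY ⇒ X = (1/3, 1/3)
2. H is where the line through C parallel to PX meets line YP ⇒ H = (-1, 2)
H = Y + t·(P−Y) with t = 2, so YH:HP = t:(1−t) = 2:-1

YH:HP = -2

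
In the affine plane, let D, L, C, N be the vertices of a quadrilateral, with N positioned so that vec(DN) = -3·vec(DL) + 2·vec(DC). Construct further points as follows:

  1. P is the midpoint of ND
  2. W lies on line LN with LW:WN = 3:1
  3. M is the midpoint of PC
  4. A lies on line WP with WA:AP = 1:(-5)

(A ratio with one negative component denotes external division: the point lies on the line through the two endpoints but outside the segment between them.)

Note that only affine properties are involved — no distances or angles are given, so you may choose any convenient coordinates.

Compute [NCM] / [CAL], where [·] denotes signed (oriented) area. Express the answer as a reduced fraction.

[NCM]:[CAL] = -1/2

Choose coordinates D = (0, 0), L = (1, 0), C = (0, 1), N = (-3, 2).
1. P is the midpoint of ND ⇒ P = (-3/2, 1)
2. W lies on line LN with LW:WN = 3:1 ⇒ W = (-2, 3/2)
3. M is the midpoint of PC ⇒ M = (-3/4, 1)
4. A lies on line WP with WA:AP = 1:(-5) ⇒ A = (-17/8, 13/8)
2·[NCM] = -3/4, 2·[CAL] = 3/2
[NCM]:[CAL] = -3/4:3/2 = -1/2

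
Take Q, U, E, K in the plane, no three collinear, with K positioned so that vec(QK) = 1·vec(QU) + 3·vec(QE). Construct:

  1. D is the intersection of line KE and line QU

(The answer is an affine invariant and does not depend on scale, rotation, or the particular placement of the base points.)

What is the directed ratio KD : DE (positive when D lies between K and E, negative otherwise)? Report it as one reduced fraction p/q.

Set Q = (0, 0), U = (1, 0), E = (0, 1), K = (1, 3); any affine frame gives the same invariant.
1. D is the intersection of line KE and line QU ⇒ D = (-1/2, 0)
D = K + t·(E−K) with t = 3/2, so KD:DE = t:(1−t) = 3/2:-1/2

KD:DE = -3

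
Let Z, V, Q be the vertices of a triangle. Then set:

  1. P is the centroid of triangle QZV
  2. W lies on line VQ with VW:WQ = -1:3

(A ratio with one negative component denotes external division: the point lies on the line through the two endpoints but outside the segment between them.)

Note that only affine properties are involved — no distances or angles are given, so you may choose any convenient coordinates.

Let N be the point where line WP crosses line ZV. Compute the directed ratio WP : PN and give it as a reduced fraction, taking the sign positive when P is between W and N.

Set Z = (0, 0), V = (1, 0), Q = (0, 1); any affine frame gives the same invariant.
1. P is the centroid of triangle QZV ⇒ P = (1/3, 1/3)
2. W lies on line VQ with VW:WQ = -1:3 ⇒ W = (3/2, -1/2)
line WP meets ZV at N = (4/5, 0)
P = W + t·(N−W) with t = 5/3, so WP:PN = 5/3:-2/3

WP:PN = -5/2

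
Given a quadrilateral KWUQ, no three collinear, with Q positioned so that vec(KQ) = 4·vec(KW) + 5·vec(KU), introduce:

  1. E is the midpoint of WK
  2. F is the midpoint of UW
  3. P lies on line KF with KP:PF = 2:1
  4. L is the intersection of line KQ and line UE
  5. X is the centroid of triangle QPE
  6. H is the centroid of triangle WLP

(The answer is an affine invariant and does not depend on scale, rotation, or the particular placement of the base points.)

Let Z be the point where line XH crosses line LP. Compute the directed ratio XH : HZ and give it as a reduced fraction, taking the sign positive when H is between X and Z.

XH:HZ = 11

Assign K = (0, 0), W = (1, 0), U = (0, 1), Q = (4, 5) — the answer is frame-independent, so this choice is without loss of generality.
1. E is the midpoint of WK ⇒ E = (1/2, 0)
2. F is the midpoint of UW ⇒ F = (1/2, 1/2)
3. P lies on line KF with KP:PF = 2:1 ⇒ P = (1/3, 1/3)
4. L is the intersection of line KQ and line UE ⇒ L = (4/13, 5/13)
5. X is the centroid of triangle QPE ⇒ X = (29/18, 16/9)
6. H is the centroid of triangle WLP ⇒ H = (64/117, 28/117)
line XH meets LP at Z = (1159/2574, 128/1287)
H = X + t·(Z−X) with t = 11/12, so XH:HZ = 11/12:1/12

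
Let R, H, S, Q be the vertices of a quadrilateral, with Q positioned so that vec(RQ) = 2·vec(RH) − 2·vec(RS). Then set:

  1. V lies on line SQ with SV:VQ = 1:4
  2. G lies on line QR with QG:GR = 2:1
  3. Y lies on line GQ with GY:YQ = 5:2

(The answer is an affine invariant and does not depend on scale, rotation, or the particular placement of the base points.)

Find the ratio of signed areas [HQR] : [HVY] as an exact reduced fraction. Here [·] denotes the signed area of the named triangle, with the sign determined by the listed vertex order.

Set R = (0, 0), H = (1, 0), S = (0, 1), Q = (2, -2); any affine frame gives the same invariant.
1. V lies on line SQ with SV:VQ = 1:4 ⇒ V = (2/5, 2/5)
2. G lies on line QR with QG:GR = 2:1 ⇒ G = (2/3, -2/3)
3. Y lies on line GQ with GY:YQ = 5:2 ⇒ Y = (34/21, -34/21)
2·[HQR] = -2, 2·[HVY] = 76/105
[HQR]:[HVY] = -2:76/105 = -105/38

[HQR]:[HVY] = -105/38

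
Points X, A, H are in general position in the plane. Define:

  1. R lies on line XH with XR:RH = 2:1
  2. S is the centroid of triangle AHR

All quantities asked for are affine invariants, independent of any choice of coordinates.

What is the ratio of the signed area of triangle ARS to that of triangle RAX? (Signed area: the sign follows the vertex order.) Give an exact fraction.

Assign X = (0, 0), A = (1, 0), H = (0, 1) — the answer is frame-independent, so this choice is without loss of generality.
1. R lies on line XH with XR:RH = 2:1 ⇒ R = (0, 2/3)
2. S is the centroid of triangle AHR ⇒ S = (1/3, 5/9)
2·[ARS] = -1/9, 2·[RAX] = -2/3
[ARS]:[RAX] = -1/9:-2/3 = 1/6

[ARS]:[RAX] = 1/6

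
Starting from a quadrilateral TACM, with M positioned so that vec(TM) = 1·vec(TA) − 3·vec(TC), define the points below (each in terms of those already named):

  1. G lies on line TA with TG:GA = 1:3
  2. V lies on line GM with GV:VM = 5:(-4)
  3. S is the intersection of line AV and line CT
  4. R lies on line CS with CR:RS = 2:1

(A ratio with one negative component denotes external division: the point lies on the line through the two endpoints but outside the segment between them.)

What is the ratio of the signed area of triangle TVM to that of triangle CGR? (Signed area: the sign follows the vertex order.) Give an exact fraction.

[TVM]:[CGR] = 9/2

Assign T = (0, 0), A = (1, 0), C = (0, 1), M = (1, -3) — the answer is frame-independent, so this choice is without loss of generality.
1. G lies on line TA with TG:GA = 1:3 ⇒ G = (1/4, 0)
2. V lies on line GM with GV:VM = 5:(-4) ⇒ V = (4, -15)
3. S is the intersection of line AV and line CT ⇒ S = (0, 5)
4. R lies on line CS with CR:RS = 2:1 ⇒ R = (0, 11/3)
2·[TVM] = 3, 2·[CGR] = 2/3
[TVM]:[CGR] = 3:2/3 = 9/2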